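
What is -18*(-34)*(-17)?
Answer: -10404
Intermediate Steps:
-18*(-34)*(-17) = 612*(-17) = -10404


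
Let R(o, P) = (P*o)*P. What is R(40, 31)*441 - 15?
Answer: 16952025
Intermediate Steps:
R(o, P) = o*P²
R(40, 31)*441 - 15 = (40*31²)*441 - 15 = (40*961)*441 - 15 = 38440*441 - 15 = 16952040 - 15 = 16952025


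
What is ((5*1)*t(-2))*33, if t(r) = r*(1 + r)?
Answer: 330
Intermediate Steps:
((5*1)*t(-2))*33 = ((5*1)*(-2*(1 - 2)))*33 = (5*(-2*(-1)))*33 = (5*2)*33 = 10*33 = 330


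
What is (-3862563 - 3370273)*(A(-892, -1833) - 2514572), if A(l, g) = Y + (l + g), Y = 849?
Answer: 18201055686528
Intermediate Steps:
A(l, g) = 849 + g + l (A(l, g) = 849 + (l + g) = 849 + (g + l) = 849 + g + l)
(-3862563 - 3370273)*(A(-892, -1833) - 2514572) = (-3862563 - 3370273)*((849 - 1833 - 892) - 2514572) = -7232836*(-1876 - 2514572) = -7232836*(-2516448) = 18201055686528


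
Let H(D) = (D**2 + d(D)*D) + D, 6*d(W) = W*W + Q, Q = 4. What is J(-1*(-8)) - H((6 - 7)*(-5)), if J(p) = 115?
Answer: 365/6 ≈ 60.833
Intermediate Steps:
d(W) = 2/3 + W**2/6 (d(W) = (W*W + 4)/6 = (W**2 + 4)/6 = (4 + W**2)/6 = 2/3 + W**2/6)
H(D) = D + D**2 + D*(2/3 + D**2/6) (H(D) = (D**2 + (2/3 + D**2/6)*D) + D = (D**2 + D*(2/3 + D**2/6)) + D = D + D**2 + D*(2/3 + D**2/6))
J(-1*(-8)) - H((6 - 7)*(-5)) = 115 - (6 - 7)*(-5)*(10 + ((6 - 7)*(-5))**2 + 6*((6 - 7)*(-5)))/6 = 115 - (-1*(-5))*(10 + (-1*(-5))**2 + 6*(-1*(-5)))/6 = 115 - 5*(10 + 5**2 + 6*5)/6 = 115 - 5*(10 + 25 + 30)/6 = 115 - 5*65/6 = 115 - 1*325/6 = 115 - 325/6 = 365/6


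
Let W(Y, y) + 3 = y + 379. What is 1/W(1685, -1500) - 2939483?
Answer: -3303978893/1124 ≈ -2.9395e+6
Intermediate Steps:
W(Y, y) = 376 + y (W(Y, y) = -3 + (y + 379) = -3 + (379 + y) = 376 + y)
1/W(1685, -1500) - 2939483 = 1/(376 - 1500) - 2939483 = 1/(-1124) - 2939483 = -1/1124 - 2939483 = -3303978893/1124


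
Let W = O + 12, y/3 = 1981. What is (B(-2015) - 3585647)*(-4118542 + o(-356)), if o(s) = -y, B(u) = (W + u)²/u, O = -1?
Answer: 5963258548068737/403 ≈ 1.4797e+13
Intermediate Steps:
y = 5943 (y = 3*1981 = 5943)
W = 11 (W = -1 + 12 = 11)
B(u) = (11 + u)²/u
o(s) = -5943 (o(s) = -1*5943 = -5943)
(B(-2015) - 3585647)*(-4118542 + o(-356)) = ((11 - 2015)²/(-2015) - 3585647)*(-4118542 - 5943) = (-1/2015*(-2004)² - 3585647)*(-4124485) = (-1/2015*4016016 - 3585647)*(-4124485) = (-4016016/2015 - 3585647)*(-4124485) = -7229094721/2015*(-4124485) = 5963258548068737/403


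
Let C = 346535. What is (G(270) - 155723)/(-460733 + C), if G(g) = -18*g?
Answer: 160583/114198 ≈ 1.4062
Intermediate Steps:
(G(270) - 155723)/(-460733 + C) = (-18*270 - 155723)/(-460733 + 346535) = (-4860 - 155723)/(-114198) = -160583*(-1/114198) = 160583/114198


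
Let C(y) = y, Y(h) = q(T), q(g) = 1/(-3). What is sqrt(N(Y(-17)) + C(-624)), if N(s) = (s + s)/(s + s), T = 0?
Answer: I*sqrt(623) ≈ 24.96*I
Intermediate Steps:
q(g) = -1/3
Y(h) = -1/3
N(s) = 1 (N(s) = (2*s)/((2*s)) = (2*s)*(1/(2*s)) = 1)
sqrt(N(Y(-17)) + C(-624)) = sqrt(1 - 624) = sqrt(-623) = I*sqrt(623)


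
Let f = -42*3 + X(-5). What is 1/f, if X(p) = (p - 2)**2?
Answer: -1/77 ≈ -0.012987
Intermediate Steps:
X(p) = (-2 + p)**2
f = -77 (f = -42*3 + (-2 - 5)**2 = -14*9 + (-7)**2 = -126 + 49 = -77)
1/f = 1/(-77) = -1/77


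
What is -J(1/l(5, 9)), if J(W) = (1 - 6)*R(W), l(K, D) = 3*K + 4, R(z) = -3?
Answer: -15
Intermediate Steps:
l(K, D) = 4 + 3*K
J(W) = 15 (J(W) = (1 - 6)*(-3) = -5*(-3) = 15)
-J(1/l(5, 9)) = -1*15 = -15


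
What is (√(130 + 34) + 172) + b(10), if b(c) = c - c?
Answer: 172 + 2*√41 ≈ 184.81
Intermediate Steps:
b(c) = 0
(√(130 + 34) + 172) + b(10) = (√(130 + 34) + 172) + 0 = (√164 + 172) + 0 = (2*√41 + 172) + 0 = (172 + 2*√41) + 0 = 172 + 2*√41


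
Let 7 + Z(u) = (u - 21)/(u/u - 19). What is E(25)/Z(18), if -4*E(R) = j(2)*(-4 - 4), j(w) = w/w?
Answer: -12/41 ≈ -0.29268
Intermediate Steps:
j(w) = 1
Z(u) = -35/6 - u/18 (Z(u) = -7 + (u - 21)/(u/u - 19) = -7 + (-21 + u)/(1 - 19) = -7 + (-21 + u)/(-18) = -7 + (-21 + u)*(-1/18) = -7 + (7/6 - u/18) = -35/6 - u/18)
E(R) = 2 (E(R) = -(-4 - 4)/4 = -(-8)/4 = -¼*(-8) = 2)
E(25)/Z(18) = 2/(-35/6 - 1/18*18) = 2/(-35/6 - 1) = 2/(-41/6) = 2*(-6/41) = -12/41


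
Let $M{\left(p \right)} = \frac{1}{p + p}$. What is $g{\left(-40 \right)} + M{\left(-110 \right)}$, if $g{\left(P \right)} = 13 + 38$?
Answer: $\frac{11219}{220} \approx 50.995$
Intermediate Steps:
$M{\left(p \right)} = \frac{1}{2 p}$
$g{\left(P \right)} = 51$
$g{\left(-40 \right)} + M{\left(-110 \right)} = 51 + \frac{1}{2 \left(-110\right)} = 51 + \frac{1}{2} \left(- \frac{1}{110}\right) = 51 - \frac{1}{220} = \frac{11219}{220}$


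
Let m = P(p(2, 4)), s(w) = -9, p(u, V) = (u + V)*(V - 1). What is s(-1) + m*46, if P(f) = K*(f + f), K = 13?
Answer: 21519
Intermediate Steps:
p(u, V) = (-1 + V)*(V + u) (p(u, V) = (V + u)*(-1 + V) = (-1 + V)*(V + u))
P(f) = 26*f (P(f) = 13*(f + f) = 13*(2*f) = 26*f)
m = 468 (m = 26*(4² - 1*4 - 1*2 + 4*2) = 26*(16 - 4 - 2 + 8) = 26*18 = 468)
s(-1) + m*46 = -9 + 468*46 = -9 + 21528 = 21519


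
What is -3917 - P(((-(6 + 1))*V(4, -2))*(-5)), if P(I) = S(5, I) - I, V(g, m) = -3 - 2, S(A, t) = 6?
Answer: -4098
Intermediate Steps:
V(g, m) = -5
P(I) = 6 - I
-3917 - P(((-(6 + 1))*V(4, -2))*(-5)) = -3917 - (6 - -(6 + 1)*(-5)*(-5)) = -3917 - (6 - -1*7*(-5)*(-5)) = -3917 - (6 - (-7*(-5))*(-5)) = -3917 - (6 - 35*(-5)) = -3917 - (6 - 1*(-175)) = -3917 - (6 + 175) = -3917 - 1*181 = -3917 - 181 = -4098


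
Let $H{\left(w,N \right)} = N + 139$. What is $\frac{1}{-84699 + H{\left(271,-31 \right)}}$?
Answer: $- \frac{1}{84591} \approx -1.1822 \cdot 10^{-5}$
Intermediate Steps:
$H{\left(w,N \right)} = 139 + N$
$\frac{1}{-84699 + H{\left(271,-31 \right)}} = \frac{1}{-84699 + \left(139 - 31\right)} = \frac{1}{-84699 + 108} = \frac{1}{-84591} = - \frac{1}{84591}$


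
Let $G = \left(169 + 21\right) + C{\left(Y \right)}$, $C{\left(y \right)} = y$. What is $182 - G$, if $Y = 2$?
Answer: $-10$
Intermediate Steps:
$G = 192$ ($G = \left(169 + 21\right) + 2 = 190 + 2 = 192$)
$182 - G = 182 - 192 = -10$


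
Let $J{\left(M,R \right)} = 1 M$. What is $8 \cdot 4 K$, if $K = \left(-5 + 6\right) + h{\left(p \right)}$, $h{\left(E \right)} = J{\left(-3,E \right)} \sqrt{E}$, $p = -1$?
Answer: $32 - 96 i \approx 32.0 - 96.0 i$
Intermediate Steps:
$J{\left(M,R \right)} = M$
$h{\left(E \right)} = - 3 \sqrt{E}$
$K = 1 - 3 i$ ($K = \left(-5 + 6\right) - 3 \sqrt{-1} = 1 - 3 i \approx 1.0 - 3.0 i$)
$8 \cdot 4 K = 8 \cdot 4 \left(1 - 3 i\right) = 32 \left(1 - 3 i\right) = 32 - 96 i$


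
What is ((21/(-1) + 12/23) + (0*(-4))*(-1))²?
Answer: 221841/529 ≈ 419.36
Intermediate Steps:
((21/(-1) + 12/23) + (0*(-4))*(-1))² = ((21*(-1) + 12*(1/23)) + 0*(-1))² = ((-21 + 12/23) + 0)² = (-471/23 + 0)² = (-471/23)² = 221841/529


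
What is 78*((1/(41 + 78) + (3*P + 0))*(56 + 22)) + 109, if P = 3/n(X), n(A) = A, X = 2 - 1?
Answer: 6535019/119 ≈ 54916.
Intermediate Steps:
X = 1
P = 3 (P = 3/1 = 3*1 = 3)
78*((1/(41 + 78) + (3*P + 0))*(56 + 22)) + 109 = 78*((1/(41 + 78) + (3*3 + 0))*(56 + 22)) + 109 = 78*((1/119 + (9 + 0))*78) + 109 = 78*((1/119 + 9)*78) + 109 = 78*((1072/119)*78) + 109 = 78*(83616/119) + 109 = 6522048/119 + 109 = 6535019/119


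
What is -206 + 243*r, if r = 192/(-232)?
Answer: -11806/29 ≈ -407.10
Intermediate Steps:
r = -24/29 (r = 192*(-1/232) = -24/29 ≈ -0.82759)
-206 + 243*r = -206 + 243*(-24/29) = -206 - 5832/29 = -11806/29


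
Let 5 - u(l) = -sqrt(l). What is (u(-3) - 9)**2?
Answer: (4 - I*sqrt(3))**2 ≈ 13.0 - 13.856*I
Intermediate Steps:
u(l) = 5 + sqrt(l) (u(l) = 5 - (-1)*sqrt(l) = 5 + sqrt(l))
(u(-3) - 9)**2 = ((5 + sqrt(-3)) - 9)**2 = ((5 + I*sqrt(3)) - 9)**2 = (-4 + I*sqrt(3))**2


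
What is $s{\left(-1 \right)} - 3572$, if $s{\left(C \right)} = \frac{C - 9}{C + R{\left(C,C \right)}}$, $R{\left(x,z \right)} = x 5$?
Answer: $- \frac{10711}{3} \approx -3570.3$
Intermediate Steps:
$R{\left(x,z \right)} = 5 x$
$s{\left(C \right)} = \frac{-9 + C}{6 C}$ ($s{\left(C \right)} = \frac{C - 9}{C + 5 C} = \frac{-9 + C}{6 C}$)
$s{\left(-1 \right)} - 3572 = \frac{-9 - 1}{6 \left(-1\right)} - 3572 = \frac{1}{6} \left(-1\right) \left(-10\right) - 3572 = \frac{5}{3} - 3572 = - \frac{10711}{3}$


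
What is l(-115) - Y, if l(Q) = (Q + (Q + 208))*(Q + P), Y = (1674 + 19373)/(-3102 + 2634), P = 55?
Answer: 49139/36 ≈ 1365.0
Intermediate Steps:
Y = -1619/36 (Y = 21047/(-468) = 21047*(-1/468) = -1619/36 ≈ -44.972)
l(Q) = (55 + Q)*(208 + 2*Q) (l(Q) = (Q + (Q + 208))*(Q + 55) = (Q + (208 + Q))*(55 + Q) = (208 + 2*Q)*(55 + Q) = (55 + Q)*(208 + 2*Q))
l(-115) - Y = (11440 + 2*(-115)² + 318*(-115)) - 1*(-1619/36) = (11440 + 2*13225 - 36570) + 1619/36 = (11440 + 26450 - 36570) + 1619/36 = 1320 + 1619/36 = 49139/36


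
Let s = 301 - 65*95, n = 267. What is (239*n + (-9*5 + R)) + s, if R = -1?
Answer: 57893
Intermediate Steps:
s = -5874 (s = 301 - 6175 = -5874)
(239*n + (-9*5 + R)) + s = (239*267 + (-9*5 - 1)) - 5874 = (63813 + (-45 - 1)) - 5874 = (63813 - 46) - 5874 = 63767 - 5874 = 57893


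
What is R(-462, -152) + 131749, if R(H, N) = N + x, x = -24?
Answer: 131573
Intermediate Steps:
R(H, N) = -24 + N (R(H, N) = N - 24 = -24 + N)
R(-462, -152) + 131749 = (-24 - 152) + 131749 = -176 + 131749 = 131573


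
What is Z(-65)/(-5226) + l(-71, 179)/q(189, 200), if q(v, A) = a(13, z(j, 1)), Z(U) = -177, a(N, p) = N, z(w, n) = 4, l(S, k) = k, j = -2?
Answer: 24045/1742 ≈ 13.803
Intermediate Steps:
q(v, A) = 13
Z(-65)/(-5226) + l(-71, 179)/q(189, 200) = -177/(-5226) + 179/13 = -177*(-1/5226) + 179*(1/13) = 59/1742 + 179/13 = 24045/1742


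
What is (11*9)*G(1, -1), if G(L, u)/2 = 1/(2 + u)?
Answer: 198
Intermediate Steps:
G(L, u) = 2/(2 + u)
(11*9)*G(1, -1) = (11*9)*(2/(2 - 1)) = 99*(2/1) = 99*(2*1) = 99*2 = 198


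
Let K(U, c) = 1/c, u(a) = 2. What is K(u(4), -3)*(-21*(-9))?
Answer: -63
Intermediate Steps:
K(u(4), -3)*(-21*(-9)) = (-21*(-9))/(-3) = -1/3*189 = -63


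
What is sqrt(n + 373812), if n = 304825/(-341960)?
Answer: sqrt(437122156318222)/34196 ≈ 611.40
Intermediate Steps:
n = -60965/68392 (n = 304825*(-1/341960) = -60965/68392 ≈ -0.89141)
sqrt(n + 373812) = sqrt(-60965/68392 + 373812) = sqrt(25565689339/68392) = sqrt(437122156318222)/34196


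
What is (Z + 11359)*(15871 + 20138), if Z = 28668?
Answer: 1441332243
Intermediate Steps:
(Z + 11359)*(15871 + 20138) = (28668 + 11359)*(15871 + 20138) = 40027*36009 = 1441332243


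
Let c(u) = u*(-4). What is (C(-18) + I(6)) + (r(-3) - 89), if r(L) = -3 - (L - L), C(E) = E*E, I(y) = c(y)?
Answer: 208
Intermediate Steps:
c(u) = -4*u
I(y) = -4*y
C(E) = E²
r(L) = -3 (r(L) = -3 - 1*0 = -3 + 0 = -3)
(C(-18) + I(6)) + (r(-3) - 89) = ((-18)² - 4*6) + (-3 - 89) = (324 - 24) - 92 = 300 - 92 = 208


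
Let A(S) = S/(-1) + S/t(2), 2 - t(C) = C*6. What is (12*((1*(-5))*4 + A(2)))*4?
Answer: -5328/5 ≈ -1065.6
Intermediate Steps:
t(C) = 2 - 6*C (t(C) = 2 - C*6 = 2 - 6*C)
A(S) = -11*S/10 (A(S) = S/(-1) + S/(2 - 6*2) = S*(-1) + S/(2 - 12) = -S + S/(-10) = -S + S*(-⅒) = -S - S/10 = -11*S/10)
(12*((1*(-5))*4 + A(2)))*4 = (12*((1*(-5))*4 - 11/10*2))*4 = (12*(-5*4 - 11/5))*4 = (12*(-20 - 11/5))*4 = (12*(-111/5))*4 = -1332/5*4 = -5328/5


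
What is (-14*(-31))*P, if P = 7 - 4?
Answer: 1302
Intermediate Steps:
P = 3
(-14*(-31))*P = -14*(-31)*3 = 434*3 = 1302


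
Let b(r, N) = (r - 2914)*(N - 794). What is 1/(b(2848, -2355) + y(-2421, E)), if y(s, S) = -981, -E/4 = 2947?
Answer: 1/206853 ≈ 4.8343e-6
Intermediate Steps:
E = -11788 (E = -4*2947 = -11788)
b(r, N) = (-2914 + r)*(-794 + N)
1/(b(2848, -2355) + y(-2421, E)) = 1/((2313716 - 2914*(-2355) - 794*2848 - 2355*2848) - 981) = 1/((2313716 + 6862470 - 2261312 - 6707040) - 981) = 1/(207834 - 981) = 1/206853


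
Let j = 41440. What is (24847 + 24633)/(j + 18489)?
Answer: 49480/59929 ≈ 0.82564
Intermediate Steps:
(24847 + 24633)/(j + 18489) = (24847 + 24633)/(41440 + 18489) = 49480/59929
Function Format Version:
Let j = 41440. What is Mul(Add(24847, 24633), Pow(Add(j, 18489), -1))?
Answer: Rational(49480, 59929) ≈ 0.82564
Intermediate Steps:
Mul(Add(24847, 24633), Pow(Add(j, 18489), -1)) = Mul(Add(24847, 24633), Pow(Add(41440, 18489), -1)) = Mul(49480, Pow(59929, -1)) = Mul(49480, Rational(1, 59929)) = Rational(49480, 59929)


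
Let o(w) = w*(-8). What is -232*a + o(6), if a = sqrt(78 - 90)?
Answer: -48 - 464*I*sqrt(3) ≈ -48.0 - 803.67*I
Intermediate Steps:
o(w) = -8*w
a = 2*I*sqrt(3) (a = sqrt(-12) = 2*I*sqrt(3) ≈ 3.4641*I)
-232*a + o(6) = -464*I*sqrt(3) - 8*6 = -464*I*sqrt(3) - 48 = -48 - 464*I*sqrt(3)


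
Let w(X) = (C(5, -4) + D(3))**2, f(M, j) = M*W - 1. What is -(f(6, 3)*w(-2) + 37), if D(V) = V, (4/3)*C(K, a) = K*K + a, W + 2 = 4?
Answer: -62467/16 ≈ -3904.2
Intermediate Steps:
W = 2 (W = -2 + 4 = 2)
C(K, a) = 3*a/4 + 3*K**2/4 (C(K, a) = 3*(K*K + a)/4 = 3*(K**2 + a)/4 = 3*(a + K**2)/4 = 3*a/4 + 3*K**2/4)
f(M, j) = -1 + 2*M (f(M, j) = M*2 - 1 = 2*M - 1 = -1 + 2*M)
w(X) = 5625/16 (w(X) = (((3/4)*(-4) + (3/4)*5**2) + 3)**2 = ((-3 + (3/4)*25) + 3)**2 = ((-3 + 75/4) + 3)**2 = (63/4 + 3)**2 = (75/4)**2 = 5625/16)
-(f(6, 3)*w(-2) + 37) = -((-1 + 2*6)*(5625/16) + 37) = -((-1 + 12)*(5625/16) + 37) = -(11*(5625/16) + 37) = -(61875/16 + 37) = -1*62467/16 = -62467/16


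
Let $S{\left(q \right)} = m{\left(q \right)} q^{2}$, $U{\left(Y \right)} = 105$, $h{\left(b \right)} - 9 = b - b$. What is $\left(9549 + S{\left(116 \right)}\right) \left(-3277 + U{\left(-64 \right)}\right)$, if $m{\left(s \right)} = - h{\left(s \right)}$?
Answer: $353852460$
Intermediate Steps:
$h{\left(b \right)} = 9$ ($h{\left(b \right)} = 9 + \left(b - b\right) = 9 + 0 = 9$)
$m{\left(s \right)} = -9$ ($m{\left(s \right)} = \left(-1\right) 9 = -9$)
$S{\left(q \right)} = - 9 q^{2}$
$\left(9549 + S{\left(116 \right)}\right) \left(-3277 + U{\left(-64 \right)}\right) = \left(9549 - 9 \cdot 116^{2}\right) \left(-3277 + 105\right) = \left(9549 - 121104\right) \left(-3172\right) = \left(-111555\right) \left(-3172\right) = 353852460$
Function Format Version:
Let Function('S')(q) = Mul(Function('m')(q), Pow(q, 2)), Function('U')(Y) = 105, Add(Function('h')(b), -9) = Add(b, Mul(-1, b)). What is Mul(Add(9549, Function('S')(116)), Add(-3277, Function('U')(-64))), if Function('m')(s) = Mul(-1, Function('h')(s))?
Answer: 353852460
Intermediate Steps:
Function('h')(b) = 9 (Function('h')(b) = Add(9, Add(b, Mul(-1, b))) = Add(9, 0) = 9)
Function('m')(s) = -9 (Function('m')(s) = Mul(-1, 9) = -9)
Function('S')(q) = Mul(-9, Pow(q, 2))
Mul(Add(9549, Function('S')(116)), Add(-3277, Function('U')(-64))) = Mul(Add(9549, Mul(-9, Pow(116, 2))), Add(-3277, 105)) = Mul(Add(9549, Mul(-9, 13456)), -3172) = Mul(Add(9549, -121104), -3172) = Mul(-111555, -3172) = 353852460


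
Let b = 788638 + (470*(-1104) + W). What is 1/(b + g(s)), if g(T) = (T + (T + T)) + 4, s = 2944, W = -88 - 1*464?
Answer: 1/278042 ≈ 3.5966e-6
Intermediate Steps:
W = -552 (W = -88 - 464 = -552)
g(T) = 4 + 3*T (g(T) = (T + 2*T) + 4 = 3*T + 4 = 4 + 3*T)
b = 269206 (b = 788638 + (470*(-1104) - 552) = 788638 + (-518880 - 552) = 788638 - 519432 = 269206)
1/(b + g(s)) = 1/(269206 + (4 + 3*2944)) = 1/(269206 + (4 + 8832)) = 1/(269206 + 8836) = 1/278042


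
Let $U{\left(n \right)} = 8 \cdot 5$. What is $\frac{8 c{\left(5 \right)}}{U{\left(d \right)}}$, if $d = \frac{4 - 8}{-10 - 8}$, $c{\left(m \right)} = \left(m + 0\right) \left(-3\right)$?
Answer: $-3$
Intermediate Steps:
$c{\left(m \right)} = - 3 m$ ($c{\left(m \right)} = m \left(-3\right) = - 3 m$)
$d = \frac{2}{9}$ ($d = - \frac{4}{-18} = \left(-4\right) \left(- \frac{1}{18}\right) = \frac{2}{9} \approx 0.22222$)
$U{\left(n \right)} = 40$
$\frac{8 c{\left(5 \right)}}{U{\left(d \right)}} = \frac{8 \left(\left(-3\right) 5\right)}{40} = 8 \left(-15\right) \frac{1}{40} = \left(-120\right) \frac{1}{40} = -3$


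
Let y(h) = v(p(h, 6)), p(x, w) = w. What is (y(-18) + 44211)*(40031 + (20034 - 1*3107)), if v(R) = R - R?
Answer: 2518170138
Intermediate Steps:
v(R) = 0
y(h) = 0
(y(-18) + 44211)*(40031 + (20034 - 1*3107)) = (0 + 44211)*(40031 + (20034 - 1*3107)) = 44211*(40031 + (20034 - 3107)) = 44211*(40031 + 16927) = 44211*56958 = 2518170138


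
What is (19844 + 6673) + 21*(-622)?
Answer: 13455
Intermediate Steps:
(19844 + 6673) + 21*(-622) = 26517 - 13062 = 13455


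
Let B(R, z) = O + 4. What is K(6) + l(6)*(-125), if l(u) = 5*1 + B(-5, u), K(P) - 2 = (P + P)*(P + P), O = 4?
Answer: -1479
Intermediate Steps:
K(P) = 2 + 4*P² (K(P) = 2 + (P + P)*(P + P) = 2 + (2*P)*(2*P) = 2 + 4*P²)
B(R, z) = 8 (B(R, z) = 4 + 4 = 8)
l(u) = 13 (l(u) = 5*1 + 8 = 5 + 8 = 13)
K(6) + l(6)*(-125) = (2 + 4*6²) + 13*(-125) = (2 + 4*36) - 1625 = (2 + 144) - 1625 = 146 - 1625 = -1479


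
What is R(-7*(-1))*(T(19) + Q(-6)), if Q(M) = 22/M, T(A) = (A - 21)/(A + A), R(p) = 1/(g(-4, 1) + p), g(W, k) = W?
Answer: -212/171 ≈ -1.2398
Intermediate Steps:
R(p) = 1/(-4 + p)
T(A) = (-21 + A)/(2*A) (T(A) = (-21 + A)/((2*A)) = (-21 + A)*(1/(2*A)) = (-21 + A)/(2*A))
R(-7*(-1))*(T(19) + Q(-6)) = ((½)*(-21 + 19)/19 + 22/(-6))/(-4 - 7*(-1)) = ((½)*(1/19)*(-2) + 22*(-⅙))/(-4 + 7) = (-1/19 - 11/3)/3 = (⅓)*(-212/57) = -212/171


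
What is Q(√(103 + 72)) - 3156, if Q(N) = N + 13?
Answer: -3143 + 5*√7 ≈ -3129.8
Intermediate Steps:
Q(N) = 13 + N
Q(√(103 + 72)) - 3156 = (13 + √(103 + 72)) - 3156 = (13 + √175) - 3156 = (13 + 5*√7) - 3156 = -3143 + 5*√7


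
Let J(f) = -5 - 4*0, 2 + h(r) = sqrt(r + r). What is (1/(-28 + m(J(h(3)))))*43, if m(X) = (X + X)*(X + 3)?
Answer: -43/8 ≈ -5.3750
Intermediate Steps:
h(r) = -2 + sqrt(2)*sqrt(r) (h(r) = -2 + sqrt(r + r) = -2 + sqrt(2*r) = -2 + sqrt(2)*sqrt(r))
J(f) = -5 (J(f) = -5 + 0 = -5)
m(X) = 2*X*(3 + X) (m(X) = (2*X)*(3 + X) = 2*X*(3 + X))
(1/(-28 + m(J(h(3)))))*43 = (1/(-28 + 2*(-5)*(3 - 5)))*43 = (1/(-28 + 2*(-5)*(-2)))*43 = (1/(-28 + 20))*43 = (1/(-8))*43 = (1*(-1/8))*43 = -1/8*43 = -43/8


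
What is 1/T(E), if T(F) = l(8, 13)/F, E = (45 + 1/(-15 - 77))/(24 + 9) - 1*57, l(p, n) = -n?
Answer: 168913/39468 ≈ 4.2797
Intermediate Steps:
E = -168913/3036 (E = (45 + 1/(-92))/33 - 57 = (45 - 1/92)*(1/33) - 57 = (4139/92)*(1/33) - 57 = 4139/3036 - 57 = -168913/3036 ≈ -55.637)
T(F) = -13/F (T(F) = (-1*13)/F = -13/F)
1/T(E) = 1/(-13/(-168913/3036)) = 1/(-13*(-3036/168913)) = 1/(39468/168913) = 168913/39468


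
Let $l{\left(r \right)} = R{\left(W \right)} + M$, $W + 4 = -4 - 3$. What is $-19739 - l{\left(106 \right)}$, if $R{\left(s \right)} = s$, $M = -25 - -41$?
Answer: $-19744$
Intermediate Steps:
$M = 16$ ($M = -25 + 41 = 16$)
$W = -11$ ($W = -4 - 7 = -11$)
$l{\left(r \right)} = 5$ ($l{\left(r \right)} = -11 + 16 = 5$)
$-19739 - l{\left(106 \right)} = -19739 - 5 = -19744$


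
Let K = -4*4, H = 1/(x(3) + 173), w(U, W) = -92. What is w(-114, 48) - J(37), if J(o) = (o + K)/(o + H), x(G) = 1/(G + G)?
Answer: -3559127/38449 ≈ -92.568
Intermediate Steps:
x(G) = 1/(2*G)
H = 6/1039 (H = 1/((½)/3 + 173) = 1/((½)*(⅓) + 173) = 1/(⅙ + 173) = 1/(1039/6) = 6/1039 ≈ 0.0057748)
K = -16
J(o) = (-16 + o)/(6/1039 + o) (J(o) = (o - 16)/(o + 6/1039) = (-16 + o)/(6/1039 + o))
w(-114, 48) - J(37) = -92 - 1039*(-16 + 37)/(6 + 1039*37) = -92 - 1039*21/(6 + 38443) = -92 - 1039*21/38449 = -92 - 1*21819/38449 = -92 - 21819/38449 = -3559127/38449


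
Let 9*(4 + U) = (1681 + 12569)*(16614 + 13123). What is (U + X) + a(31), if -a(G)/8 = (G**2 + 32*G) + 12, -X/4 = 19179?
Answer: 140973430/3 ≈ 4.6991e+7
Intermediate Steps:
X = -76716 (X = -4*19179 = -76716)
a(G) = -96 - 256*G - 8*G**2 (a(G) = -8*((G**2 + 32*G) + 12) = -8*(12 + G**2 + 32*G) = -96 - 256*G - 8*G**2)
U = 141250738/3 (U = -4 + ((1681 + 12569)*(16614 + 13123))/9 = -4 + (14250*29737)/9 = -4 + (1/9)*423752250 = -4 + 141250750/3 = 141250738/3 ≈ 4.7084e+7)
(U + X) + a(31) = (141250738/3 - 76716) + (-96 - 256*31 - 8*31**2) = 141020590/3 + (-96 - 7936 - 8*961) = 141020590/3 + (-96 - 7936 - 7688) = 141020590/3 - 15720 = 140973430/3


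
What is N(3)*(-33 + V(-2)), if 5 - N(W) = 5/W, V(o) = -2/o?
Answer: -320/3 ≈ -106.67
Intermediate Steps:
N(W) = 5 - 5/W
N(3)*(-33 + V(-2)) = (5 - 5/3)*(-33 - 2/(-2)) = (5 - 5*⅓)*(-33 - 2*(-½)) = (5 - 5/3)*(-33 + 1) = (10/3)*(-32) = -320/3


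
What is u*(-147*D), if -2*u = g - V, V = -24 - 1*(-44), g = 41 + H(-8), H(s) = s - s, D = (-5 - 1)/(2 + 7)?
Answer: -1029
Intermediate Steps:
D = -2/3 (D = -6/9 = -6*1/9 = -2/3 ≈ -0.66667)
H(s) = 0
g = 41 (g = 41 + 0 = 41)
V = 20 (V = -24 + 44 = 20)
u = -21/2 (u = -(41 - 1*20)/2 = -(41 - 20)/2 = -1/2*21 = -21/2 ≈ -10.500)
u*(-147*D) = -(-3087)*(-2)/(2*3) = -21/2*98 = -1029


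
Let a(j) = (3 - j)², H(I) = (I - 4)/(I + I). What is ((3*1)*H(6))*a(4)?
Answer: ½ ≈ 0.50000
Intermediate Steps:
H(I) = (-4 + I)/(2*I) (H(I) = (-4 + I)/((2*I)) = (-4 + I)*(1/(2*I)) = (-4 + I)/(2*I))
((3*1)*H(6))*a(4) = ((3*1)*((½)*(-4 + 6)/6))*(-3 + 4)² = (3*((½)*(⅙)*2))*1² = (3*(⅙))*1 = (½)*1 = ½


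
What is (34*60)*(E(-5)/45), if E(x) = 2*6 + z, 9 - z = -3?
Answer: 1088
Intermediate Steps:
z = 12 (z = 9 - 1*(-3) = 9 + 3 = 12)
E(x) = 24 (E(x) = 2*6 + 12 = 12 + 12 = 24)
(34*60)*(E(-5)/45) = (34*60)*(24/45) = 2040*(24*(1/45)) = 2040*(8/15) = 1088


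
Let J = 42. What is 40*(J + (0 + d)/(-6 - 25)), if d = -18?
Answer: 52800/31 ≈ 1703.2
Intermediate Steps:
40*(J + (0 + d)/(-6 - 25)) = 40*(42 + (0 - 18)/(-6 - 25)) = 40*(42 - 18/(-31)) = 40*(42 - 18*(-1/31)) = 40*(42 + 18/31) = 40*(1320/31) = 52800/31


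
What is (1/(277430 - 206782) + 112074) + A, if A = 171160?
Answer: 20009915633/70648 ≈ 2.8323e+5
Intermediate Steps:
(1/(277430 - 206782) + 112074) + A = (1/(277430 - 206782) + 112074) + 171160 = (1/70648 + 112074) + 171160 = 7917803953/70648 + 171160 = 20009915633/70648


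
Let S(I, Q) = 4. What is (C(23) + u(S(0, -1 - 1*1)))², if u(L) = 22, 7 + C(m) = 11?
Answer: 676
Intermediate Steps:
C(m) = 4 (C(m) = -7 + 11 = 4)
(C(23) + u(S(0, -1 - 1*1)))² = (4 + 22)² = 26² = 676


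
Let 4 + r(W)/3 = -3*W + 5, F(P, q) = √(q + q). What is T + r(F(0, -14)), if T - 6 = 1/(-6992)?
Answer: 62927/6992 - 18*I*√7 ≈ 8.9999 - 47.624*I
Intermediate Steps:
F(P, q) = √2*√q (F(P, q) = √(2*q) = √2*√q)
T = 41951/6992 (T = 6 + 1/(-6992) = 6 - 1/6992 = 41951/6992 ≈ 5.9999)
r(W) = 3 - 9*W (r(W) = -12 + 3*(-3*W + 5) = -12 + 3*(5 - 3*W) = -12 + (15 - 9*W) = 3 - 9*W)
T + r(F(0, -14)) = 41951/6992 + (3 - 9*√2*√(-14)) = 41951/6992 + (3 - 9*√2*I*√14) = 41951/6992 + (3 - 18*I*√7) = 62927/6992 - 18*I*√7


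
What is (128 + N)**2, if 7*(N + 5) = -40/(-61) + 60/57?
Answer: 999758014641/65820769 ≈ 15189.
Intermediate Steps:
N = -38585/8113 (N = -5 + (-40/(-61) + 60/57)/7 = -5 + (-40*(-1/61) + 60*(1/57))/7 = -5 + (40/61 + 20/19)/7 = -5 + (1/7)*(1980/1159) = -5 + 1980/8113 = -38585/8113 ≈ -4.7560)
(128 + N)**2 = (128 - 38585/8113)**2 = (999879/8113)**2 = 999758014641/65820769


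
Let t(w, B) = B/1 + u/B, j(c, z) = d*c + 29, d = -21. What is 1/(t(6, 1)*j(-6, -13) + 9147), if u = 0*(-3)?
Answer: 1/9302 ≈ 0.00010750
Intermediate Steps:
u = 0
j(c, z) = 29 - 21*c (j(c, z) = -21*c + 29 = 29 - 21*c)
t(w, B) = B (t(w, B) = B/1 + 0/B = B*1 + 0 = B + 0 = B)
1/(t(6, 1)*j(-6, -13) + 9147) = 1/(1*(29 - 21*(-6)) + 9147) = 1/(1*(29 + 126) + 9147) = 1/(1*155 + 9147) = 1/(155 + 9147) = 1/9302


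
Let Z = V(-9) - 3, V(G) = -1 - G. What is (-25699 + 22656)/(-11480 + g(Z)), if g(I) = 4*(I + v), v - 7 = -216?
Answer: 3043/12296 ≈ 0.24748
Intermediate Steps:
v = -209 (v = 7 - 216 = -209)
Z = 5 (Z = (-1 - 1*(-9)) - 3 = (-1 + 9) - 3 = 8 - 3 = 5)
g(I) = -836 + 4*I (g(I) = 4*(I - 209) = 4*(-209 + I) = -836 + 4*I)
(-25699 + 22656)/(-11480 + g(Z)) = (-25699 + 22656)/(-11480 + (-836 + 4*5)) = -3043/(-11480 + (-836 + 20)) = -3043/(-11480 - 816) = -3043/(-12296) = -3043*(-1/12296) = 3043/12296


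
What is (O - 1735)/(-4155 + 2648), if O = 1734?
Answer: 1/1507 ≈ 0.00066357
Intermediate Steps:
(O - 1735)/(-4155 + 2648) = (1734 - 1735)/(-4155 + 2648) = -1/(-1507) = -1*(-1/1507) = 1/1507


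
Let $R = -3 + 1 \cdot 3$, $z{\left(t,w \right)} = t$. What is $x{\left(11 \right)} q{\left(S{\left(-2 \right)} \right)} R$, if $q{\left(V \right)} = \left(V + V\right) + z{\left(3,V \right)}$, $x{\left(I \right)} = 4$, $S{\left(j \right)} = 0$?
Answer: $0$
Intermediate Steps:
$R = 0$ ($R = -3 + 3 = 0$)
$q{\left(V \right)} = 3 + 2 V$ ($q{\left(V \right)} = \left(V + V\right) + 3 = 2 V + 3 = 3 + 2 V$)
$x{\left(11 \right)} q{\left(S{\left(-2 \right)} \right)} R = 4 \left(3 + 2 \cdot 0\right) 0 = 4 \left(3 + 0\right) 0 = 4 \cdot 3 \cdot 0 = 4 \cdot 0 = 0$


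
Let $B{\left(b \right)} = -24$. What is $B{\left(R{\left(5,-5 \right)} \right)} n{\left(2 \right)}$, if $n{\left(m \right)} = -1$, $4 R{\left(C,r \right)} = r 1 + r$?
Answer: $24$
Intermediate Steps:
$R{\left(C,r \right)} = \frac{r}{2}$ ($R{\left(C,r \right)} = \frac{r 1 + r}{4} = \frac{r + r}{4} = \frac{2 r}{4} = \frac{r}{2}$)
$B{\left(R{\left(5,-5 \right)} \right)} n{\left(2 \right)} = \left(-24\right) \left(-1\right) = 24$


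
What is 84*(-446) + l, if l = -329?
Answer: -37793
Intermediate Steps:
84*(-446) + l = 84*(-446) - 329 = -37464 - 329 = -37793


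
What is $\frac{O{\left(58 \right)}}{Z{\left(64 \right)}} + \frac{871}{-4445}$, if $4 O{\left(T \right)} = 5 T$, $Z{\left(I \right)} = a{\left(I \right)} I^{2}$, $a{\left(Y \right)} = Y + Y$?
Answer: $- \frac{912665171}{4660920320} \approx -0.19581$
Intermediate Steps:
$a{\left(Y \right)} = 2 Y$
$Z{\left(I \right)} = 2 I^{3}$ ($Z{\left(I \right)} = 2 I I^{2} = 2 I^{3}$)
$O{\left(T \right)} = \frac{5 T}{4}$
$\frac{O{\left(58 \right)}}{Z{\left(64 \right)}} + \frac{871}{-4445} = \frac{\frac{5}{4} \cdot 58}{2 \cdot 64^{3}} + \frac{871}{-4445} = \frac{145}{2 \cdot 2 \cdot 262144} + 871 \left(- \frac{1}{4445}\right) = \frac{145}{2 \cdot 524288} - \frac{871}{4445} = \frac{145}{2} \cdot \frac{1}{524288} - \frac{871}{4445} = \frac{145}{1048576} - \frac{871}{4445} = - \frac{912665171}{4660920320}$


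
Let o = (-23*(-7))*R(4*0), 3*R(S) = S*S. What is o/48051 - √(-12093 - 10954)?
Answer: -I*√23047 ≈ -151.81*I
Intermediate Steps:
R(S) = S²/3 (R(S) = (S*S)/3 = S²/3)
o = 0 (o = (-23*(-7))*((4*0)²/3) = 161*((⅓)*0²) = 161*((⅓)*0) = 161*0 = 0)
o/48051 - √(-12093 - 10954) = 0/48051 - √(-12093 - 10954) = 0*(1/48051) - √(-23047) = 0 - I*√23047 = -I*√23047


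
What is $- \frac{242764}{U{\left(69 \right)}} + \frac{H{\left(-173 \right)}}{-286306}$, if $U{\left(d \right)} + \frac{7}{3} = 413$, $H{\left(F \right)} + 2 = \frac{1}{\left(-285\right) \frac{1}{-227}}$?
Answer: $- \frac{7428324355343}{12565970340} \approx -591.15$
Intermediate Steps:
$H{\left(F \right)} = - \frac{343}{285}$ ($H{\left(F \right)} = -2 + \frac{1}{\left(-285\right) \frac{1}{-227}} = -2 + \frac{1}{\left(-285\right) \left(- \frac{1}{227}\right)} = -2 + \frac{1}{\frac{285}{227}} = -2 + \frac{227}{285} = - \frac{343}{285}$)
$U{\left(d \right)} = \frac{1232}{3}$ ($U{\left(d \right)} = - \frac{7}{3} + 413 = \frac{1232}{3}$)
$- \frac{242764}{U{\left(69 \right)}} + \frac{H{\left(-173 \right)}}{-286306} = - \frac{242764}{\frac{1232}{3}} - \frac{343}{285 \left(-286306\right)} = \left(-242764\right) \frac{3}{1232} - - \frac{343}{81597210} = - \frac{182073}{308} + \frac{343}{81597210} = - \frac{7428324355343}{12565970340}$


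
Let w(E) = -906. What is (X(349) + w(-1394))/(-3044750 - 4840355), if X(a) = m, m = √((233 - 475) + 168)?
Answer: 906/7885105 - I*√74/7885105 ≈ 0.0001149 - 1.091e-6*I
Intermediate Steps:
m = I*√74 (m = √(-242 + 168) = √(-74) = I*√74 ≈ 8.6023*I)
X(a) = I*√74
(X(349) + w(-1394))/(-3044750 - 4840355) = (I*√74 - 906)/(-3044750 - 4840355) = (-906 + I*√74)/(-7885105) = (-906 + I*√74)*(-1/7885105) = 906/7885105 - I*√74/7885105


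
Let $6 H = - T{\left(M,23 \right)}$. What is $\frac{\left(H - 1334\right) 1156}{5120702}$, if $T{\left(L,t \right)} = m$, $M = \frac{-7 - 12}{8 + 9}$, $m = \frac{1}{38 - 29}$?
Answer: $- \frac{20818693}{69129477} \approx -0.30116$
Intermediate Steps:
$m = \frac{1}{9} \approx 0.11111$
$M = - \frac{19}{17} \approx -1.1176$
$T{\left(L,t \right)} = \frac{1}{9}$
$H = - \frac{1}{54}$ ($H = \frac{\left(-1\right) \frac{1}{9}}{6} = \frac{1}{6} \left(- \frac{1}{9}\right) = - \frac{1}{54} \approx -0.018519$)
$\frac{\left(H - 1334\right) 1156}{5120702} = \frac{\left(- \frac{1}{54} - 1334\right) 1156}{5120702} = \left(- \frac{72037}{54}\right) 1156 \cdot \frac{1}{5120702} = \left(- \frac{41637386}{27}\right) \frac{1}{5120702} = - \frac{20818693}{69129477}$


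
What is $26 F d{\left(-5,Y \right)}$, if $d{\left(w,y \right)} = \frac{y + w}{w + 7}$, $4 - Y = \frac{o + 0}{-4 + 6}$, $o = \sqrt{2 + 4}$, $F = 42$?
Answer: $-546 - 273 \sqrt{6} \approx -1214.7$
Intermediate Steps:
$o = \sqrt{6} \approx 2.4495$
$Y = 4 - \frac{\sqrt{6}}{2}$ ($Y = 4 - \frac{\sqrt{6} + 0}{-4 + 6} = 4 - \frac{\sqrt{6}}{2} \approx 2.7753$)
$d{\left(w,y \right)} = \frac{w + y}{7 + w}$
$26 F d{\left(-5,Y \right)} = 26 \cdot 42 \frac{-5 + \left(4 - \frac{\sqrt{6}}{2}\right)}{7 - 5} = 1092 \frac{-1 - \frac{\sqrt{6}}{2}}{2} = 1092 \left(- \frac{1}{2} - \frac{\sqrt{6}}{4}\right) = -546 - 273 \sqrt{6}$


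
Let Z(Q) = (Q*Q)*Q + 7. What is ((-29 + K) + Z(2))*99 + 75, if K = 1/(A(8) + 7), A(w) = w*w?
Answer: -92982/71 ≈ -1309.6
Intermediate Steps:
A(w) = w**2
K = 1/71 (K = 1/(8**2 + 7) = 1/(64 + 7) = 1/71 ≈ 0.014085)
Z(Q) = 7 + Q**3 (Z(Q) = Q**2*Q + 7 = Q**3 + 7 = 7 + Q**3)
((-29 + K) + Z(2))*99 + 75 = ((-29 + 1/71) + (7 + 2**3))*99 + 75 = (-2058/71 + (7 + 8))*99 + 75 = (-2058/71 + 15)*99 + 75 = -993/71*99 + 75 = -98307/71 + 75 = -92982/71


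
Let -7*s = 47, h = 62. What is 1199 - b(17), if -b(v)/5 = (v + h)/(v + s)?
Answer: 89093/72 ≈ 1237.4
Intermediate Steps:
s = -47/7 (s = -⅐*47 = -47/7 ≈ -6.7143)
b(v) = -5*(62 + v)/(-47/7 + v) (b(v) = -5*(v + 62)/(v - 47/7) = -5*(62 + v)/(-47/7 + v))
1199 - b(17) = 1199 - 35*(-62 - 1*17)/(-47 + 7*17) = 1199 - 35*(-62 - 17)/(-47 + 119) = 1199 - 35*(-79)/72 = 1199 - 1*(-2765/72) = 1199 + 2765/72 = 89093/72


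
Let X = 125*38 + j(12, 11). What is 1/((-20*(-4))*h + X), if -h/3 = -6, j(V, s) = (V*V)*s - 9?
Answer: 1/7765 ≈ 0.00012878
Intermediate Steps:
j(V, s) = -9 + s*V² (j(V, s) = V²*s - 9 = s*V² - 9 = -9 + s*V²)
h = 18 (h = -3*(-6) = 18)
X = 6325 (X = 125*38 + (-9 + 11*12²) = 4750 + (-9 + 11*144) = 4750 + (-9 + 1584) = 4750 + 1575 = 6325)
1/((-20*(-4))*h + X) = 1/(-20*(-4)*18 + 6325) = 1/(80*18 + 6325) = 1/(1440 + 6325) = 1/7765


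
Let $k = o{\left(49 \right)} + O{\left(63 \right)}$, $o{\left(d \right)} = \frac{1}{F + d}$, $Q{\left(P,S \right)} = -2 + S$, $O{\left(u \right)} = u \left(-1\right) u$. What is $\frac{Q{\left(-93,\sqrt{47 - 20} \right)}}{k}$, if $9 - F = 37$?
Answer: $\frac{21}{41674} - \frac{63 \sqrt{3}}{83348} \approx -0.00080529$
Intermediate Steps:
$F = -28$ ($F = 9 - 37 = -28$)
$O{\left(u \right)} = - u^{2}$ ($O{\left(u \right)} = - u u = - u^{2}$)
$o{\left(d \right)} = \frac{1}{-28 + d}$
$k = - \frac{83348}{21}$ ($k = \frac{1}{-28 + 49} - 63^{2} = \frac{1}{21} - 3969 = - \frac{83348}{21} \approx -3969.0$)
$\frac{Q{\left(-93,\sqrt{47 - 20} \right)}}{k} = \frac{-2 + \sqrt{47 - 20}}{- \frac{83348}{21}} = \left(-2 + \sqrt{27}\right) \left(- \frac{21}{83348}\right) = \left(-2 + 3 \sqrt{3}\right) \left(- \frac{21}{83348}\right) = \frac{21}{41674} - \frac{63 \sqrt{3}}{83348}$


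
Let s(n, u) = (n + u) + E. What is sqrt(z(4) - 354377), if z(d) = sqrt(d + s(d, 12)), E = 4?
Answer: sqrt(-354377 + 2*sqrt(6)) ≈ 595.29*I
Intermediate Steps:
s(n, u) = 4 + n + u (s(n, u) = (n + u) + 4 = 4 + n + u)
z(d) = sqrt(16 + 2*d) (z(d) = sqrt(d + (4 + d + 12)) = sqrt(d + (16 + d)) = sqrt(16 + 2*d))
sqrt(z(4) - 354377) = sqrt(sqrt(16 + 2*4) - 354377) = sqrt(sqrt(16 + 8) - 354377) = sqrt(sqrt(24) - 354377) = sqrt(2*sqrt(6) - 354377) = sqrt(-354377 + 2*sqrt(6))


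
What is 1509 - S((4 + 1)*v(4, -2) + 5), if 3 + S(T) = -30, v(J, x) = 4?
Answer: 1542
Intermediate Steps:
S(T) = -33 (S(T) = -3 - 30 = -33)
1509 - S((4 + 1)*v(4, -2) + 5) = 1509 - 1*(-33) = 1509 + 33 = 1542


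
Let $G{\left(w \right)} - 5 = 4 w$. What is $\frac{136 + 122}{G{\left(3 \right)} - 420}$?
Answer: $- \frac{258}{403} \approx -0.6402$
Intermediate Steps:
$G{\left(w \right)} = 5 + 4 w$
$\frac{136 + 122}{G{\left(3 \right)} - 420} = \frac{136 + 122}{\left(5 + 4 \cdot 3\right) - 420} = \frac{258}{\left(5 + 12\right) - 420} = \frac{258}{17 - 420} = \frac{258}{-403} = 258 \left(- \frac{1}{403}\right) = - \frac{258}{403}$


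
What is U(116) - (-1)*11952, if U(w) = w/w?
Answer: 11953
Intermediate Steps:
U(w) = 1
U(116) - (-1)*11952 = 1 - (-1)*11952 = 1 - 1*(-11952) = 1 + 11952 = 11953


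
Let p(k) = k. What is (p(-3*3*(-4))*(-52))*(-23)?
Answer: 43056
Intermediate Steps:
(p(-3*3*(-4))*(-52))*(-23) = ((-3*3*(-4))*(-52))*(-23) = ((-1*9*(-4))*(-52))*(-23) = (-9*(-4)*(-52))*(-23) = (36*(-52))*(-23) = -1872*(-23) = 43056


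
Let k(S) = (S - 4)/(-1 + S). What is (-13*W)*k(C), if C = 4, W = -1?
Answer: 0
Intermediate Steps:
k(S) = (-4 + S)/(-1 + S)
(-13*W)*k(C) = (-13*(-1))*((-4 + 4)/(-1 + 4)) = 13*(0/3) = 13*((⅓)*0) = 13*0 = 0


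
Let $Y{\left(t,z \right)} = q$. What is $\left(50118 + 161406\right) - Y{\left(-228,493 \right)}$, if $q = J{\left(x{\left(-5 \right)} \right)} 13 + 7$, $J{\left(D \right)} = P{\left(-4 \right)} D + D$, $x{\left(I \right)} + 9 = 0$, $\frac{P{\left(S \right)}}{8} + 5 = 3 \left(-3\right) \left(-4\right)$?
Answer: $240650$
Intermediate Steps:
$P{\left(S \right)} = 248$ ($P{\left(S \right)} = -40 + 8 \cdot 3 \left(-3\right) \left(-4\right) = -40 + 8 \left(\left(-9\right) \left(-4\right)\right) = -40 + 8 \cdot 36 = -40 + 288 = 248$)
$x{\left(I \right)} = -9$ ($x{\left(I \right)} = -9 + 0 = -9$)
$J{\left(D \right)} = 249 D$ ($J{\left(D \right)} = 248 D + D = 249 D$)
$q = -29126$ ($q = 249 \left(-9\right) 13 + 7 = \left(-2241\right) 13 + 7 = -29133 + 7 = -29126$)
$Y{\left(t,z \right)} = -29126$
$\left(50118 + 161406\right) - Y{\left(-228,493 \right)} = \left(50118 + 161406\right) - -29126 = 211524 + 29126 = 240650$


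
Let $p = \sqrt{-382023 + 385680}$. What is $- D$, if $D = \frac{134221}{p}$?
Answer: $- \frac{134221 \sqrt{3657}}{3657} \approx -2219.5$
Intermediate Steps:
$p = \sqrt{3657} \approx 60.473$
$D = \frac{134221 \sqrt{3657}}{3657}$ ($D = \frac{134221}{\sqrt{3657}} = 134221 \frac{\sqrt{3657}}{3657} = \frac{134221 \sqrt{3657}}{3657} \approx 2219.5$)
$- D = - \frac{134221 \sqrt{3657}}{3657}$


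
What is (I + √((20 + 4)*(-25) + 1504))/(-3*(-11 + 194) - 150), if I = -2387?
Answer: 2387/699 - 2*√226/699 ≈ 3.3719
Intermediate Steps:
(I + √((20 + 4)*(-25) + 1504))/(-3*(-11 + 194) - 150) = (-2387 + √((20 + 4)*(-25) + 1504))/(-3*(-11 + 194) - 150) = (-2387 + √(24*(-25) + 1504))/(-3*183 - 150) = (-2387 + √(-600 + 1504))/(-549 - 150) = (-2387 + √904)/(-699) = (-2387 + 2*√226)*(-1/699) = 2387/699 - 2*√226/699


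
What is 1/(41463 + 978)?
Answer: 1/42441 ≈ 2.3562e-5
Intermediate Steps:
1/(41463 + 978) = 1/42441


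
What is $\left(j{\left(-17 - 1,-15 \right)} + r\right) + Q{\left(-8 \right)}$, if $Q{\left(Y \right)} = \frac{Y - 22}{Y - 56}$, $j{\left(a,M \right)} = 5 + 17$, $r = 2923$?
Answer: $\frac{94255}{32} \approx 2945.5$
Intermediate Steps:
$j{\left(a,M \right)} = 22$
$Q{\left(Y \right)} = \frac{-22 + Y}{-56 + Y}$
$\left(j{\left(-17 - 1,-15 \right)} + r\right) + Q{\left(-8 \right)} = \left(22 + 2923\right) + \frac{-22 - 8}{-56 - 8} = 2945 + \frac{1}{-64} \left(-30\right) = 2945 - - \frac{15}{32} = 2945 + \frac{15}{32} = \frac{94255}{32}$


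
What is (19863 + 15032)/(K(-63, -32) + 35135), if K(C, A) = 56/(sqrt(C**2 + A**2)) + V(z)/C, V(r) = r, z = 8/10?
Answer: 607415230314249525/611592674968437313 - 193897557000*sqrt(4993)/611592674968437313 ≈ 0.99315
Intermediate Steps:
z = 4/5 (z = 8*(1/10) = 4/5 ≈ 0.80000)
K(C, A) = 56/sqrt(A**2 + C**2) + 4/(5*C) (K(C, A) = 56/(sqrt(C**2 + A**2)) + 4/(5*C) = 56/(sqrt(A**2 + C**2)) + 4/(5*C) = 56/sqrt(A**2 + C**2) + 4/(5*C))
(19863 + 15032)/(K(-63, -32) + 35135) = (19863 + 15032)/((56/sqrt((-32)**2 + (-63)**2) + (4/5)/(-63)) + 35135) = 34895/((56/sqrt(1024 + 3969) + (4/5)*(-1/63)) + 35135) = 34895/((56/sqrt(4993) - 4/315) + 35135) = 34895/((56*(sqrt(4993)/4993) - 4/315) + 35135) = 34895/((56*sqrt(4993)/4993 - 4/315) + 35135) = 34895/((-4/315 + 56*sqrt(4993)/4993) + 35135) = 34895/(11067521/315 + 56*sqrt(4993)/4993)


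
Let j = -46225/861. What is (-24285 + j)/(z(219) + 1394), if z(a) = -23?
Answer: -20955610/1180431 ≈ -17.753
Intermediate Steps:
j = -46225/861 (j = -46225*1/861 = -46225/861 ≈ -53.688)
(-24285 + j)/(z(219) + 1394) = (-24285 - 46225/861)/(-23 + 1394) = -20955610/861/1371 = -20955610/861*1/1371 = -20955610/1180431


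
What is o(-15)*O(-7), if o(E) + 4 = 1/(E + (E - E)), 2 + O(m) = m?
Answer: 183/5 ≈ 36.600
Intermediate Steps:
O(m) = -2 + m
o(E) = -4 + 1/E (o(E) = -4 + 1/(E + (E - E)) = -4 + 1/(E + 0) = -4 + 1/E)
o(-15)*O(-7) = (-4 + 1/(-15))*(-2 - 7) = (-4 - 1/15)*(-9) = -61/15*(-9) = 183/5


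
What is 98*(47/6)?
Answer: 2303/3 ≈ 767.67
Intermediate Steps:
98*(47/6) = 2303/3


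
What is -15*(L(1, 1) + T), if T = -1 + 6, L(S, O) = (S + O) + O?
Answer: -120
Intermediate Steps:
L(S, O) = S + 2*O (L(S, O) = (O + S) + O = S + 2*O)
T = 5
-15*(L(1, 1) + T) = -15*((1 + 2*1) + 5) = -15*((1 + 2) + 5) = -15*(3 + 5) = -15*8 = -120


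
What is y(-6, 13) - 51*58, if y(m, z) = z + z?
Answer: -2932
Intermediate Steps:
y(m, z) = 2*z
y(-6, 13) - 51*58 = 2*13 - 51*58 = 26 - 2958 = -2932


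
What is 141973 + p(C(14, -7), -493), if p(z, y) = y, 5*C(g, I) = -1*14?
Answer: 141480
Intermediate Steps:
C(g, I) = -14/5 (C(g, I) = (-1*14)/5 = (⅕)*(-14) = -14/5)
141973 + p(C(14, -7), -493) = 141973 - 493 = 141480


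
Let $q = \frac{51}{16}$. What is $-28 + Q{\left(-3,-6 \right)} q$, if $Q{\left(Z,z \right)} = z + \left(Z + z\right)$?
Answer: $- \frac{1213}{16} \approx -75.813$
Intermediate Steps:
$q = \frac{51}{16}$ ($q = 51 \cdot \frac{1}{16} = \frac{51}{16} \approx 3.1875$)
$Q{\left(Z,z \right)} = Z + 2 z$
$-28 + Q{\left(-3,-6 \right)} q = -28 + \left(-3 + 2 \left(-6\right)\right) \frac{51}{16} = -28 + \left(-3 - 12\right) \frac{51}{16} = -28 - \frac{765}{16} = - \frac{1213}{16}$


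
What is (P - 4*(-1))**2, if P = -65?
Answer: 3721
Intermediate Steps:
(P - 4*(-1))**2 = (-65 - 4*(-1))**2 = (-65 - 1*(-4))**2 = (-65 + 4)**2 = (-61)**2 = 3721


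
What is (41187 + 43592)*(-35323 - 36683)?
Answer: -6104596674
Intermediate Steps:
(41187 + 43592)*(-35323 - 36683) = 84779*(-72006) = -6104596674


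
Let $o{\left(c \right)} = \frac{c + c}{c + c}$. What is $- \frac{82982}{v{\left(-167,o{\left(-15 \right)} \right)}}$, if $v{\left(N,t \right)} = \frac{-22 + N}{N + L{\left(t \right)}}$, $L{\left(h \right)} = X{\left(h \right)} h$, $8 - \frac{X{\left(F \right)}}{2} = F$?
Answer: $- \frac{1410694}{21} \approx -67176.0$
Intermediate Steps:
$X{\left(F \right)} = 16 - 2 F$
$L{\left(h \right)} = h \left(16 - 2 h\right)$ ($L{\left(h \right)} = \left(16 - 2 h\right) h = h \left(16 - 2 h\right)$)
$o{\left(c \right)} = 1$ ($o{\left(c \right)} = \frac{2 c}{2 c} = 2 c \frac{1}{2 c} = 1$)
$v{\left(N,t \right)} = \frac{-22 + N}{N + 2 t \left(8 - t\right)}$
$- \frac{82982}{v{\left(-167,o{\left(-15 \right)} \right)}} = - \frac{82982}{\frac{1}{-167 - 2 \left(-8 + 1\right)} \left(-22 - 167\right)} = - \frac{82982}{\frac{1}{-167 - 2 \left(-7\right)} \left(-189\right)} = - \frac{82982}{\frac{1}{-167 + 14} \left(-189\right)} = - \frac{82982}{\frac{1}{-153} \left(-189\right)} = - \frac{82982}{\left(- \frac{1}{153}\right) \left(-189\right)} = - \frac{82982}{\frac{21}{17}} = \left(-82982\right) \frac{17}{21} = - \frac{1410694}{21}$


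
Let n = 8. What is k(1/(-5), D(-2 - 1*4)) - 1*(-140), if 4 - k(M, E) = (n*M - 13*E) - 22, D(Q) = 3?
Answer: 1033/5 ≈ 206.60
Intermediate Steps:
k(M, E) = 26 - 8*M + 13*E (k(M, E) = 4 - ((8*M - 13*E) - 22) = 4 - ((-13*E + 8*M) - 22) = 4 - (-22 - 13*E + 8*M) = 4 + (22 - 8*M + 13*E) = 26 - 8*M + 13*E)
k(1/(-5), D(-2 - 1*4)) - 1*(-140) = (26 - 8/(-5) + 13*3) - 1*(-140) = (26 - 8*(-1/5) + 39) + 140 = (26 + 8/5 + 39) + 140 = 333/5 + 140 = 1033/5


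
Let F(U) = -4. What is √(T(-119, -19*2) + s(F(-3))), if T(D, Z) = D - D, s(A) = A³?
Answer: 8*I ≈ 8.0*I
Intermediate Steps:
T(D, Z) = 0
√(T(-119, -19*2) + s(F(-3))) = √(0 + (-4)³) = √(0 - 64) = √(-64) = 8*I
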